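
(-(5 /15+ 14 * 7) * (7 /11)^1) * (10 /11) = -20650 /363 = -56.89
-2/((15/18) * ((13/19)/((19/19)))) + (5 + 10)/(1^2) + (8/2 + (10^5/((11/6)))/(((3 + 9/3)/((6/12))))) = 3261077/715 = 4560.95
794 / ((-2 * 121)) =-397 / 121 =-3.28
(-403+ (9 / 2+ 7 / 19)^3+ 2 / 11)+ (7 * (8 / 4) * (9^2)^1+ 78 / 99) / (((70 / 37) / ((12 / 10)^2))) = 304372245257 / 528143000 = 576.31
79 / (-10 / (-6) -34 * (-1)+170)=237 / 617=0.38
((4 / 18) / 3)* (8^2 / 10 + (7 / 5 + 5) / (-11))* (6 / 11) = 256 / 1089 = 0.24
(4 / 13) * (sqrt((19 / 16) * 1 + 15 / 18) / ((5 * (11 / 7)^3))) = 343 * sqrt(291) / 259545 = 0.02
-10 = -10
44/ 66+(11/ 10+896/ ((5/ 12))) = 12913/ 6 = 2152.17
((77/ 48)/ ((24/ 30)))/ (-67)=-385/ 12864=-0.03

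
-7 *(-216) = 1512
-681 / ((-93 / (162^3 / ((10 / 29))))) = 13993904412 / 155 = 90283254.27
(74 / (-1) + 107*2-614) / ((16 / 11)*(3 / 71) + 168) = -61699 / 21876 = -2.82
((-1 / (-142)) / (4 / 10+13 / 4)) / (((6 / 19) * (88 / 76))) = 1805 / 342078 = 0.01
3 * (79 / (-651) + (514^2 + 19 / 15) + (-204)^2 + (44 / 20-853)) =992652434 / 1085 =914887.04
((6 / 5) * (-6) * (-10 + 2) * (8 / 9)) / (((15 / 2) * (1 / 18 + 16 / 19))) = 58368 / 7675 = 7.60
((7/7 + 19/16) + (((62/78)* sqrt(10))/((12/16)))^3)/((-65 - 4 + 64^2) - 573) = 35/55264 + 9533120* sqrt(10)/2765985651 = 0.01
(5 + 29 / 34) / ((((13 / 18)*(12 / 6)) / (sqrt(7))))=1791*sqrt(7) / 442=10.72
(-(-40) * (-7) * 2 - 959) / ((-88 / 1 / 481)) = 730639 / 88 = 8302.72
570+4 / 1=574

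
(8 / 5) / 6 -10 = -9.73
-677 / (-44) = 677 / 44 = 15.39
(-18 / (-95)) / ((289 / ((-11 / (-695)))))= 198 / 19081225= 0.00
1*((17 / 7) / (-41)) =-17 / 287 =-0.06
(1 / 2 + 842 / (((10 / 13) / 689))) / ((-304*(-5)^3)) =7541799 / 380000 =19.85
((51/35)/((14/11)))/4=561/1960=0.29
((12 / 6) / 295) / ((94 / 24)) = 24 / 13865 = 0.00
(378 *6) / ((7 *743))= 324 / 743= 0.44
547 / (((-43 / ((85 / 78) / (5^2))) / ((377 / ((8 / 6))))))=-269671 / 1720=-156.79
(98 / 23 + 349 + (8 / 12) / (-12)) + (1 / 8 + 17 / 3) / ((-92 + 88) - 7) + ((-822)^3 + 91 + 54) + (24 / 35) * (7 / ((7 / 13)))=-354108309851393 / 637560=-555411741.41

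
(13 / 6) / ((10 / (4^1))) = 13 / 15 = 0.87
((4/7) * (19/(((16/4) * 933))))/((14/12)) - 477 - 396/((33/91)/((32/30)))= -125096761/76195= -1641.80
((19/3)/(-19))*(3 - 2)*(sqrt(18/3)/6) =-sqrt(6)/18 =-0.14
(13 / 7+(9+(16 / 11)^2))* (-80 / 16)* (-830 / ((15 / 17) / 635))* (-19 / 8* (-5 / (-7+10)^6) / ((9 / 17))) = 19874761669625 / 16671501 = 1192139.91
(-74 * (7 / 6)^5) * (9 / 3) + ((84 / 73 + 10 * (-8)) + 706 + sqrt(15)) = sqrt(15) + 13937765 / 94608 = 151.19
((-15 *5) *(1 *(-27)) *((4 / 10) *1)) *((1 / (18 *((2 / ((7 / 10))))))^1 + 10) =32463 / 4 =8115.75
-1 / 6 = -0.17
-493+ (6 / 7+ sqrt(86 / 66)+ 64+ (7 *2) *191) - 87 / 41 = sqrt(1419) / 33+ 643952 / 287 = 2244.88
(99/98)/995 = 99/97510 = 0.00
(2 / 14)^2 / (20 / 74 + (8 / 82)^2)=62197 / 852698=0.07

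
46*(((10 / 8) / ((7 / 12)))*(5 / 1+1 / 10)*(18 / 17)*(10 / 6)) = 6210 / 7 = 887.14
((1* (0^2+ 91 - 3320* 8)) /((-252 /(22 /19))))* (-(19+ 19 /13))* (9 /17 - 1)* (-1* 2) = -30448 /13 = -2342.15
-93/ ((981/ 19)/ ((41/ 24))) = -24149/ 7848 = -3.08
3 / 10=0.30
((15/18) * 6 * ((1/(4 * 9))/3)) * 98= 245/54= 4.54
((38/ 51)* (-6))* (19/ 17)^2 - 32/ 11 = -459012/ 54043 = -8.49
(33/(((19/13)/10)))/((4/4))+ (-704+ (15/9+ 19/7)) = -189058/399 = -473.83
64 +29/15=989/15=65.93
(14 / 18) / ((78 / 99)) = 77 / 78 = 0.99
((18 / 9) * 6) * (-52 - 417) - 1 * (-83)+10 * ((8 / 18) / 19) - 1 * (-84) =-933791 / 171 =-5460.77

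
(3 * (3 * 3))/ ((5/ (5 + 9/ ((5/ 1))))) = 36.72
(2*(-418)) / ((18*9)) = -418 / 81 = -5.16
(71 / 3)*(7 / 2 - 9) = -781 / 6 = -130.17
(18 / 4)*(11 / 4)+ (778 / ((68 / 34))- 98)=2427 / 8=303.38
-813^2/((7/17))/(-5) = 11236473/35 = 321042.09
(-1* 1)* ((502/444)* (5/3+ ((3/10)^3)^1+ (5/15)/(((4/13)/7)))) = -2328527/222000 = -10.49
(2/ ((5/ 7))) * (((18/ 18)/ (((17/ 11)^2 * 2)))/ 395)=847/ 570775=0.00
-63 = -63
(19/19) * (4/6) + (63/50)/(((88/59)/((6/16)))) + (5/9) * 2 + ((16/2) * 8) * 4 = 81764359/316800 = 258.09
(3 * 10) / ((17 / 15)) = 450 / 17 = 26.47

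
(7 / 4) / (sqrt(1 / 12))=7* sqrt(3) / 2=6.06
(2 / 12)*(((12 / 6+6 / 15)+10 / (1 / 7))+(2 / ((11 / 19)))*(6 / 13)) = 26453 / 2145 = 12.33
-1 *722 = -722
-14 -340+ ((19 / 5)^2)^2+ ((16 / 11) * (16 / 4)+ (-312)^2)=668279781 / 6875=97204.33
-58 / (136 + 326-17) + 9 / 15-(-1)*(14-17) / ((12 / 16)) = -1571 / 445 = -3.53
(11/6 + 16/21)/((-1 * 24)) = -0.11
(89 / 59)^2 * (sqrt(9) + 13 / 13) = 31684 / 3481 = 9.10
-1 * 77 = -77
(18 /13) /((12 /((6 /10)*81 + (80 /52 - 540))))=-95523 /1690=-56.52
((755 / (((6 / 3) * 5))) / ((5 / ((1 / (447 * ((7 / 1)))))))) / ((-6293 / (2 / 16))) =-151 / 1575263760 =-0.00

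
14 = 14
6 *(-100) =-600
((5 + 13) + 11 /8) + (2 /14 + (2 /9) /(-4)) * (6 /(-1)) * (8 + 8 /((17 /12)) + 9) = 3065 /408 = 7.51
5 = 5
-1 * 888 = -888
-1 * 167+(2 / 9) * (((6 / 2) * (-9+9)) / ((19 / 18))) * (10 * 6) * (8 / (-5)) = -167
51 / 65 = 0.78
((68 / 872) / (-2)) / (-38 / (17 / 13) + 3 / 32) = 2312 / 1717513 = 0.00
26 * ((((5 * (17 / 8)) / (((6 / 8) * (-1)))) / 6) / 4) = -1105 / 72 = -15.35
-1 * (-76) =76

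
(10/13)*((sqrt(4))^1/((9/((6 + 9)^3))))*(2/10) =1500/13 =115.38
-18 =-18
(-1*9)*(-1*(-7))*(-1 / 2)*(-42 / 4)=-330.75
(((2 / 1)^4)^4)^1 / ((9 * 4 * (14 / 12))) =32768 / 21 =1560.38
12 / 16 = 3 / 4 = 0.75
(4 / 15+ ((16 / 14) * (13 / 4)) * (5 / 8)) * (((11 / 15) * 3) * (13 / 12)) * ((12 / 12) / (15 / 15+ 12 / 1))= 11957 / 25200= 0.47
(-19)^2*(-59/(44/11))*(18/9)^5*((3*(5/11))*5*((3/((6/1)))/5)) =-1277940/11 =-116176.36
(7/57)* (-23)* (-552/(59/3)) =88872/1121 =79.28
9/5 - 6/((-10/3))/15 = 48/25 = 1.92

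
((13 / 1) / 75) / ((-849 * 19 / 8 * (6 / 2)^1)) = -104 / 3629475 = -0.00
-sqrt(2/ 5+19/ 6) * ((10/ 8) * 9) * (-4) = 3 * sqrt(3210)/ 2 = 84.99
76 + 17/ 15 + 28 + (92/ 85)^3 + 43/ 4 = 863346481/ 7369500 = 117.15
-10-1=-11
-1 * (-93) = 93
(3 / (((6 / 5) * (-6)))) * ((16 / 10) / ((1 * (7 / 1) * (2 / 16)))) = -16 / 21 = -0.76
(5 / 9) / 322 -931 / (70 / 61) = -5877856 / 7245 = -811.30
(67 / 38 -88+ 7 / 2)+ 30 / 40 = -6231 / 76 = -81.99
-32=-32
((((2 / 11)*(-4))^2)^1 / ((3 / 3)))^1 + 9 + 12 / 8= 11.03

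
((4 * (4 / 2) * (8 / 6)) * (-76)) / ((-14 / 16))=19456 / 21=926.48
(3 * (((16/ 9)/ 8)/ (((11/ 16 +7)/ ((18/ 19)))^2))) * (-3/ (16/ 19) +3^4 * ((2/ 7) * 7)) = 973440/ 606841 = 1.60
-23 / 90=-0.26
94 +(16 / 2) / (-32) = 375 / 4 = 93.75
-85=-85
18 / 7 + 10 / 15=68 / 21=3.24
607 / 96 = 6.32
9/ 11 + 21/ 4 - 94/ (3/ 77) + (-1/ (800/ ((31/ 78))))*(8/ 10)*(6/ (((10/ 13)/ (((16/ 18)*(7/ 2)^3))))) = -2382649463/ 990000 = -2406.72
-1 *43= -43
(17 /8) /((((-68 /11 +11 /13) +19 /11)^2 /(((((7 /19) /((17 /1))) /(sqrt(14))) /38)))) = 20449 * sqrt(14) /3075789312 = 0.00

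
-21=-21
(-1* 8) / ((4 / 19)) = -38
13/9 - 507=-4550/9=-505.56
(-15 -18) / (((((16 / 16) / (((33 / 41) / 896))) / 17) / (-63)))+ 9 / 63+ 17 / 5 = 6482347 / 183680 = 35.29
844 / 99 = 8.53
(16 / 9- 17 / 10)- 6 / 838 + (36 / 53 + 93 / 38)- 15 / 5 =3744833 / 18986985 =0.20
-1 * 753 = -753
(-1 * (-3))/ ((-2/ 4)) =-6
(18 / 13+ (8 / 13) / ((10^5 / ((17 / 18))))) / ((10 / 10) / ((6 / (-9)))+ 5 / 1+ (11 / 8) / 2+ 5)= 8100034 / 53746875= 0.15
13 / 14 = 0.93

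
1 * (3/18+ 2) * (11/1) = 143/6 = 23.83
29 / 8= 3.62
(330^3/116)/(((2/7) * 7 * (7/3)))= 13476375/203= 66386.08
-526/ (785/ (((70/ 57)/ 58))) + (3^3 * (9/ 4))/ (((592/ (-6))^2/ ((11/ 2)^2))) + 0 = 63514629875/ 363811070976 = 0.17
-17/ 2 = -8.50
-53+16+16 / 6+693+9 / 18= 3955 / 6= 659.17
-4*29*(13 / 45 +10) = -53708 / 45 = -1193.51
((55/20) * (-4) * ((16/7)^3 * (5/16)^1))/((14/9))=-63360/2401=-26.39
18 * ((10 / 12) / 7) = 15 / 7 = 2.14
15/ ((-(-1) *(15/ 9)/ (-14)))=-126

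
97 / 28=3.46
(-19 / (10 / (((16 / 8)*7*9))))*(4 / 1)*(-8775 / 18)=466830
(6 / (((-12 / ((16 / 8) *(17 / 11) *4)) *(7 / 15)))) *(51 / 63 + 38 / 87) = -23460 / 1421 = -16.51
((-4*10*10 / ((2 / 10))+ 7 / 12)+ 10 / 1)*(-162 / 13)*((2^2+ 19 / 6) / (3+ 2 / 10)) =46194255 / 832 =55521.94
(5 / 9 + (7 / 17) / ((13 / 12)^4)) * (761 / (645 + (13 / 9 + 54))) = 0.93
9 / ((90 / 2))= 0.20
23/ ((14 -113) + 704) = 23/ 605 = 0.04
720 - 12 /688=123837 /172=719.98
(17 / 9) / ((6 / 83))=1411 / 54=26.13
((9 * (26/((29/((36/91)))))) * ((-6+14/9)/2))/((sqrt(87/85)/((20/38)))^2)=-4080000/2125207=-1.92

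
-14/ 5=-2.80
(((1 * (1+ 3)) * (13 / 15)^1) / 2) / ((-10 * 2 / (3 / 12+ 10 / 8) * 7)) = -13 / 700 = -0.02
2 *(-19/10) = -19/5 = -3.80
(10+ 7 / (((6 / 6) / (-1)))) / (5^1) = 3 / 5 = 0.60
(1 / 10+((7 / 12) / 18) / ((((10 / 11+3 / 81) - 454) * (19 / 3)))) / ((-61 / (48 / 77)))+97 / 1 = 5823949769173 / 60041351755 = 97.00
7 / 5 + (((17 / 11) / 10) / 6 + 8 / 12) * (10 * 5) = 11887 / 330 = 36.02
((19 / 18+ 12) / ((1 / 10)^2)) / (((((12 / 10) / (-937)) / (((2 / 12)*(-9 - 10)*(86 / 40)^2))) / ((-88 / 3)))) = -425461879975 / 972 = -437717983.51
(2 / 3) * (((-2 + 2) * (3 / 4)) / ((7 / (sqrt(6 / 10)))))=0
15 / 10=1.50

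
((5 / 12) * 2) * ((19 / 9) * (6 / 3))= 95 / 27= 3.52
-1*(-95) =95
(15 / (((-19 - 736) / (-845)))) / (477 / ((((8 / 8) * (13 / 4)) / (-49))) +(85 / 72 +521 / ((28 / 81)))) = -16609320 / 5622817049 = -0.00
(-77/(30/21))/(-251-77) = 539/3280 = 0.16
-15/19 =-0.79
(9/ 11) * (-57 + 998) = 769.91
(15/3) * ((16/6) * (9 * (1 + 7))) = 960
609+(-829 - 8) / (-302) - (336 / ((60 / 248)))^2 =-14557560197 / 7550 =-1928153.67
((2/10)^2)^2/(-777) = -1/485625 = -0.00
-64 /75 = -0.85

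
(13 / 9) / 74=0.02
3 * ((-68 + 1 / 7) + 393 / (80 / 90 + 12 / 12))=50052 / 119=420.61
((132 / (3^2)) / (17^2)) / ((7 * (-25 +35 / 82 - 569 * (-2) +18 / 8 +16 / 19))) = 137104 / 21114494037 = 0.00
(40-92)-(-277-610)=835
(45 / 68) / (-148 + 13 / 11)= -99 / 21964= -0.00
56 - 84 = -28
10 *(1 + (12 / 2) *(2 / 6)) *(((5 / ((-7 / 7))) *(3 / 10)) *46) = -2070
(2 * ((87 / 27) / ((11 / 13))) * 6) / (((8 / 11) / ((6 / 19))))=377 / 19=19.84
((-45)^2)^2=4100625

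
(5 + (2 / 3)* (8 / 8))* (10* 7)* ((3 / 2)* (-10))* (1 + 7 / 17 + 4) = -32200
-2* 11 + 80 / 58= -598 / 29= -20.62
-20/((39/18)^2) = -720/169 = -4.26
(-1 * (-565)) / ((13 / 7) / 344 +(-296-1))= -1360520 / 715163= -1.90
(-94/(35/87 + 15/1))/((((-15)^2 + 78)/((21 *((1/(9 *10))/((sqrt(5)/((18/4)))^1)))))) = -28623 *sqrt(5)/6767000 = -0.01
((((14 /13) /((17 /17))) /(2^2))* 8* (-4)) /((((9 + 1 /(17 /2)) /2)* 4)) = -952 /2015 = -0.47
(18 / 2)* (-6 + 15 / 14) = -621 / 14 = -44.36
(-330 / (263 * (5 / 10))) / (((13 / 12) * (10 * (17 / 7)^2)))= -0.04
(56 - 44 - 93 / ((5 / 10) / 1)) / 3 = -58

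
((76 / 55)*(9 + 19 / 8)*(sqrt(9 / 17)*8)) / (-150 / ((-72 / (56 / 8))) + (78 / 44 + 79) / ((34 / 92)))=248976*sqrt(17) / 2615885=0.39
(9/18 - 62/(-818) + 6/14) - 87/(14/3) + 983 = 2763830/2863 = 965.36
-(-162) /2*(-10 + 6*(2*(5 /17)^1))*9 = -80190 /17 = -4717.06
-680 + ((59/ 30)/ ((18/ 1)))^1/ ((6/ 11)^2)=-679.63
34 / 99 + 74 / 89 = 1.17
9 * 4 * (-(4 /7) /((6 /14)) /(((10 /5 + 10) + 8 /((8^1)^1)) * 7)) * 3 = -144 /91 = -1.58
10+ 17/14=157/14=11.21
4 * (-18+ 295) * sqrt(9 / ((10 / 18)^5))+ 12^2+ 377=521+ 807732 * sqrt(5) / 125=14970.15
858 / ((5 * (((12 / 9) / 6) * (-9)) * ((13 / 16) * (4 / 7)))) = -924 / 5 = -184.80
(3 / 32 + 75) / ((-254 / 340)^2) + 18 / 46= 400479813 / 2967736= 134.94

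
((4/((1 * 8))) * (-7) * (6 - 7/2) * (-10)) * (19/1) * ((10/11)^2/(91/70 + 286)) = 1662500/347633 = 4.78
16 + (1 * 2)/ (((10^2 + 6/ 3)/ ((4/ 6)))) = 2450/ 153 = 16.01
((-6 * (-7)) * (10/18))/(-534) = -35/801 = -0.04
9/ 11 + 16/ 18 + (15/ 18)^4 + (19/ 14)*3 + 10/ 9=735653/ 99792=7.37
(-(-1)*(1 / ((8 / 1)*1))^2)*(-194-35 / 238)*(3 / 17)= -0.54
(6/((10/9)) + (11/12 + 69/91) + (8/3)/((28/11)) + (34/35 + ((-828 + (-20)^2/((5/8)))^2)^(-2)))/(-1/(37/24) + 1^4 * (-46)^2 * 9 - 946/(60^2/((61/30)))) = 0.00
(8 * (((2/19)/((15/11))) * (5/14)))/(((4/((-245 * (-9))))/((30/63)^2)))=11000/399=27.57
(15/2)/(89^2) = 0.00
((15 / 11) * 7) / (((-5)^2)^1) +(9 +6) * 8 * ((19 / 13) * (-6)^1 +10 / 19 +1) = -11802213 / 13585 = -868.77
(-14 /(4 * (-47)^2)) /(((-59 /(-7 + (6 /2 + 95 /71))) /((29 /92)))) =-38367 /1702644184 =-0.00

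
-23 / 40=-0.58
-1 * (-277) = 277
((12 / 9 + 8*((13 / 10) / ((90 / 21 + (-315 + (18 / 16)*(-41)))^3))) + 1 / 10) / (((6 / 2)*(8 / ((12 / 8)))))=114374496872183 / 1276738773613920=0.09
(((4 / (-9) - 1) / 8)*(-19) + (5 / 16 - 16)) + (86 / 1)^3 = 91590299 / 144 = 636043.74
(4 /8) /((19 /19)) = 1 /2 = 0.50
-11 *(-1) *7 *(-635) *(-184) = 8996680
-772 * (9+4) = -10036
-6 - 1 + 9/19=-124/19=-6.53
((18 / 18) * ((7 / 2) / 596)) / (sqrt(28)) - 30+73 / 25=-677 / 25+sqrt(7) / 2384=-27.08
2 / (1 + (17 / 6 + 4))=12 / 47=0.26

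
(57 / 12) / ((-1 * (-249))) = 19 / 996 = 0.02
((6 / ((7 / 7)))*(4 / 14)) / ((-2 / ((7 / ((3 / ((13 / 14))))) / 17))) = -13 / 119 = -0.11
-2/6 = -1/3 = -0.33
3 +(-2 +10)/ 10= 19/ 5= 3.80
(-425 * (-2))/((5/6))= 1020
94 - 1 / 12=1127 / 12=93.92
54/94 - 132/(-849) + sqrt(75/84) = 9709/13301 + 5*sqrt(7)/14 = 1.67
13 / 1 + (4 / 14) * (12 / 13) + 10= 2117 / 91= 23.26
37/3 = 12.33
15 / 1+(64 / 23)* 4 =601 / 23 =26.13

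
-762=-762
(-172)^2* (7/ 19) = 207088/ 19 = 10899.37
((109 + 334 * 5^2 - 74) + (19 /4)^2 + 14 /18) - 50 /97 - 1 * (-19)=117705889 /13968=8426.82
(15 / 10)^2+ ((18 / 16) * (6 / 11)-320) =-6977 / 22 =-317.14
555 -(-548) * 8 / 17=13819 / 17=812.88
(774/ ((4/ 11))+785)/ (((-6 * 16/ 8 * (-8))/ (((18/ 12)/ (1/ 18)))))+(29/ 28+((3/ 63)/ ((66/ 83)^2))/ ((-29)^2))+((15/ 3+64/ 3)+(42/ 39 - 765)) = 1326028976995/ 16001713728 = 82.87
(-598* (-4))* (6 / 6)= 2392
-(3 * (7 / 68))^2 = -441 / 4624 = -0.10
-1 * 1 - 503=-504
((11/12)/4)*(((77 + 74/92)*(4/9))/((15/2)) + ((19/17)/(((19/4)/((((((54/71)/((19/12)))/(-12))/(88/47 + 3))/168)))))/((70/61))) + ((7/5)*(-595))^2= 17741677491681983201/25568427336480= 693890.06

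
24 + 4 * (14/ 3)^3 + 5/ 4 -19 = 44579/ 108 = 412.77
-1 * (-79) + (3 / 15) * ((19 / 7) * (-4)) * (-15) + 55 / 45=7106 / 63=112.79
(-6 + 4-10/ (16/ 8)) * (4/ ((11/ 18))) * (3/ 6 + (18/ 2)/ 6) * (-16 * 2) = 32256/ 11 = 2932.36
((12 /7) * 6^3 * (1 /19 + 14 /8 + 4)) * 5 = 204120 /19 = 10743.16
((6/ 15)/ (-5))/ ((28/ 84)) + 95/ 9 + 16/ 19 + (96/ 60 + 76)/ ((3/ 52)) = 5797859/ 4275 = 1356.22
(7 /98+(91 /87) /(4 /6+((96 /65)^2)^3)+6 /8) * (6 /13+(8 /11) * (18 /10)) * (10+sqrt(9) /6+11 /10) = 588397069941084909 /31270128268604225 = 18.82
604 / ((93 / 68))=41072 / 93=441.63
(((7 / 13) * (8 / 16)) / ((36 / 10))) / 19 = 35 / 8892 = 0.00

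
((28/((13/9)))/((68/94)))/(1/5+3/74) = 2191140/19669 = 111.40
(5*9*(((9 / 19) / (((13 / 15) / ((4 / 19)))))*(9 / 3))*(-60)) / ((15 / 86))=-25077600 / 4693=-5343.62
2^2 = 4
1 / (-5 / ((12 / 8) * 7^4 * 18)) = -12965.40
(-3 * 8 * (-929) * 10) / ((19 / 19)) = 222960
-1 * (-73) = 73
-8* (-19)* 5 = 760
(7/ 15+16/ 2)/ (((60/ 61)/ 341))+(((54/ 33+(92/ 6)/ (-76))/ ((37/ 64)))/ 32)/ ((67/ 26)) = 1368721849897/ 466299900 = 2935.28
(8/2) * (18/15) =24/5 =4.80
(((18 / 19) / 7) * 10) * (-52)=-9360 / 133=-70.38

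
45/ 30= 3/ 2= 1.50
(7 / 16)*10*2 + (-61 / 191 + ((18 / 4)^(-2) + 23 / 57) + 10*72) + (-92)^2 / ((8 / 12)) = 15784924343 / 1175796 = 13424.88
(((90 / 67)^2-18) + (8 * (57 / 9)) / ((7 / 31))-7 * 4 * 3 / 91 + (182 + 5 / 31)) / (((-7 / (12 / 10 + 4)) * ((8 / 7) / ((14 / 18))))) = -14794360169 / 75145860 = -196.88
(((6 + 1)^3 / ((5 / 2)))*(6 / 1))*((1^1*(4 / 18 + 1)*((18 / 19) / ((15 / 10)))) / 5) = 60368 / 475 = 127.09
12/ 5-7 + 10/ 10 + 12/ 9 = -2.27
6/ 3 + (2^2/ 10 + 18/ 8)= 93/ 20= 4.65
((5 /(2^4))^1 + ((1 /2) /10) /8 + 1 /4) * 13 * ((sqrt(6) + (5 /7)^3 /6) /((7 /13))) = 54925 /65856 + 2197 * sqrt(6) /160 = 34.47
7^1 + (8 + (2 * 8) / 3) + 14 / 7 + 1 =70 / 3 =23.33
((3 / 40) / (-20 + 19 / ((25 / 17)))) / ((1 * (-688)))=5 / 324736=0.00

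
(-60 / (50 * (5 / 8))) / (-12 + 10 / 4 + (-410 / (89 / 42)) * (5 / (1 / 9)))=8544 / 38787275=0.00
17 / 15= 1.13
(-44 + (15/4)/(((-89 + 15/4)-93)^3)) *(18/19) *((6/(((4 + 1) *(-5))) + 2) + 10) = -490.21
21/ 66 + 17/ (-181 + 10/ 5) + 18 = 18.22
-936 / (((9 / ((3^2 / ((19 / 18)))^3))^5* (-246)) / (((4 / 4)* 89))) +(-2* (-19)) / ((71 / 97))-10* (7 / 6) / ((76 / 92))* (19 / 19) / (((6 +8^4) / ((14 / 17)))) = 346516102663101671123710891505142432491 / 660364952894797032068476827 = 524734241488.90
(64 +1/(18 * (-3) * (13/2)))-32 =11231/351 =32.00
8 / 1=8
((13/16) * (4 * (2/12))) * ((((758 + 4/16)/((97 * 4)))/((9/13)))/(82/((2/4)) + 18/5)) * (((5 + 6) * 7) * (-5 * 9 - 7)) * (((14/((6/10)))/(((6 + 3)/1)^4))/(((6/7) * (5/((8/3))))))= -13967438485/172794852504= -0.08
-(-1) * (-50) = -50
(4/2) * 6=12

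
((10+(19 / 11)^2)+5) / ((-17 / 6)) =-768 / 121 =-6.35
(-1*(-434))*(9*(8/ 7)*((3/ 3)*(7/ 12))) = 2604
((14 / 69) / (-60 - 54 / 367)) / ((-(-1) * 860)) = -2569 / 654935580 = -0.00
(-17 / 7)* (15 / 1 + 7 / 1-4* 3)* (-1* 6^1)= 1020 / 7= 145.71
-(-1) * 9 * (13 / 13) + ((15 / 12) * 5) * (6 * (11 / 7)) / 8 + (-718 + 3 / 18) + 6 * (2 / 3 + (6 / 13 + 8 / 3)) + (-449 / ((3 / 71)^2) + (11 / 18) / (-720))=-297397545671 / 1179360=-252168.59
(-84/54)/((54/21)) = -49/81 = -0.60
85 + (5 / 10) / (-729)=123929 / 1458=85.00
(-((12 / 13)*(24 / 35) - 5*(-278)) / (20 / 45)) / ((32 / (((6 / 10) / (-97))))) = 8541963 / 14123200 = 0.60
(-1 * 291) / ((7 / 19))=-5529 / 7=-789.86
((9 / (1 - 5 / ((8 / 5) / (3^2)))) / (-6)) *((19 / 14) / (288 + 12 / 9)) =171 / 659246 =0.00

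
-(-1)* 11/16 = 11/16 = 0.69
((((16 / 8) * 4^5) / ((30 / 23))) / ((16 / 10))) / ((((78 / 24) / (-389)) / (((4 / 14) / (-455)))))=73.76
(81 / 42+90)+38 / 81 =104779 / 1134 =92.40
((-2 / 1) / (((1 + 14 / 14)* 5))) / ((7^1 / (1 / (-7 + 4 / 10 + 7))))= -1 / 14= -0.07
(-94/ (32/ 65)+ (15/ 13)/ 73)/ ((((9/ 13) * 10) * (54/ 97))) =-56239727/ 1135296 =-49.54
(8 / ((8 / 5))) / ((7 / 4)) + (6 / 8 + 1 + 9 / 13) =1929 / 364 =5.30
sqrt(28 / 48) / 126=0.01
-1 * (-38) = 38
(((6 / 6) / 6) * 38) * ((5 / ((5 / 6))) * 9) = 342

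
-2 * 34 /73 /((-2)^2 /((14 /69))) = -238 /5037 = -0.05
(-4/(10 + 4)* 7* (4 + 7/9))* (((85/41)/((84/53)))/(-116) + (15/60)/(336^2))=0.11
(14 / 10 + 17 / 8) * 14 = 987 / 20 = 49.35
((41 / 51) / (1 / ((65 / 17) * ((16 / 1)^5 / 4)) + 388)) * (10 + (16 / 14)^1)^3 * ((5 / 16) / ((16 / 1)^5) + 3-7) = -3536304344903655 / 308402602121656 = -11.47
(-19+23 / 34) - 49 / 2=-728 / 17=-42.82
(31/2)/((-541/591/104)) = -952692/541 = -1760.98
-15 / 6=-5 / 2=-2.50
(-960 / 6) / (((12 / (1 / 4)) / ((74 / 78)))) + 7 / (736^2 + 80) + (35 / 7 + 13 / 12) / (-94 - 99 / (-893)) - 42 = -80121785872673 / 1771540881552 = -45.23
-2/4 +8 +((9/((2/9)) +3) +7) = 58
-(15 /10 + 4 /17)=-59 /34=-1.74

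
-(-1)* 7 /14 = 1 /2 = 0.50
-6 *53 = -318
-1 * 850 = -850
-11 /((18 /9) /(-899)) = 9889 /2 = 4944.50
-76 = -76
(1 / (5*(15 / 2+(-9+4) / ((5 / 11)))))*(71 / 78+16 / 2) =-139 / 273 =-0.51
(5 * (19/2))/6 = 95/12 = 7.92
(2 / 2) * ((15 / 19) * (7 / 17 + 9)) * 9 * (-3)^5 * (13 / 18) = -11736.22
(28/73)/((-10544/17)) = -119/192428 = -0.00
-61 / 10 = -6.10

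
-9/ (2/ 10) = -45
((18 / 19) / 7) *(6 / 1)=108 / 133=0.81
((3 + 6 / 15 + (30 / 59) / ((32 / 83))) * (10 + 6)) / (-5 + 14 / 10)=-22273 / 1062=-20.97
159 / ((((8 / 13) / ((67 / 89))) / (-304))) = -5262582 / 89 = -59130.13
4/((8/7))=3.50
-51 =-51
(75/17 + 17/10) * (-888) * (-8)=3690528/85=43417.98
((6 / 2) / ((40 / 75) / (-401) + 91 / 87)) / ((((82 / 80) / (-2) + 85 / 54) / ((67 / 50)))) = 56098296 / 15475457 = 3.62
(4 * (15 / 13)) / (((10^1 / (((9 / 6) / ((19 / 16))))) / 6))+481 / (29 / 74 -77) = -3893702 / 1400243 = -2.78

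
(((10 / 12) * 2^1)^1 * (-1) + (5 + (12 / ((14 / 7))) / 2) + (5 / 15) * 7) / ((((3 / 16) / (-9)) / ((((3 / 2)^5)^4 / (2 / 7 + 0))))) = -317297380491 / 65536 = -4841573.80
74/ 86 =37/ 43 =0.86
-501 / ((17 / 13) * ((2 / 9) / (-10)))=293085 / 17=17240.29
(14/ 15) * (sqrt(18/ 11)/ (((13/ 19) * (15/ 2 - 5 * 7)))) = -532 * sqrt(22)/ 39325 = -0.06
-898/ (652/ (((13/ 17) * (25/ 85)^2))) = -145925/ 1601638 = -0.09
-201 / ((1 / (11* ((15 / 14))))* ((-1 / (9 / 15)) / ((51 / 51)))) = 19899 / 14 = 1421.36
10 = 10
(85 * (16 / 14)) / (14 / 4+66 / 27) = 12240 / 749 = 16.34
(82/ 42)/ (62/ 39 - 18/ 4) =-1066/ 1589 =-0.67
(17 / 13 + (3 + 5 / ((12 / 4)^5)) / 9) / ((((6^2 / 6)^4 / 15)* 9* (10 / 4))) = 0.00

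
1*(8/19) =0.42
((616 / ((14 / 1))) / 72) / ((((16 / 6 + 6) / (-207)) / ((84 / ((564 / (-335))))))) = 1779855 / 2444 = 728.25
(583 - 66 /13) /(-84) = -7513 /1092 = -6.88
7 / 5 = 1.40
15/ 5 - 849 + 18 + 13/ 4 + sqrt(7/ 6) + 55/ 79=-260401/ 316 + sqrt(42)/ 6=-822.97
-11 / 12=-0.92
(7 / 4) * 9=63 / 4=15.75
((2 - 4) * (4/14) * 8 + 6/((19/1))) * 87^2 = -4284054/133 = -32210.93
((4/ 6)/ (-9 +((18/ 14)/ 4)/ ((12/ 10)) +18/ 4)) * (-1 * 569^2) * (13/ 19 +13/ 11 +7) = 67192062896/ 148599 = 452170.36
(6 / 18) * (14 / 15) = 14 / 45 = 0.31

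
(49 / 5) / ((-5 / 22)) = -1078 / 25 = -43.12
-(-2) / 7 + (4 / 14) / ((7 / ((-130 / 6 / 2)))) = -23 / 147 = -0.16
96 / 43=2.23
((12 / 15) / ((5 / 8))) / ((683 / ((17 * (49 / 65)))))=26656 / 1109875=0.02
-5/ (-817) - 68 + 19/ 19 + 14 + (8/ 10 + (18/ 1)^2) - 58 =873398/ 4085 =213.81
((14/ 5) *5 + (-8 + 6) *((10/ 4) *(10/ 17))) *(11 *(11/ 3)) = 22748/ 51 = 446.04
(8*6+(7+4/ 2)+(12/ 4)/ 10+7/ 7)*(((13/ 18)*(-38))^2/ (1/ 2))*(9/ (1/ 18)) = 14227298.80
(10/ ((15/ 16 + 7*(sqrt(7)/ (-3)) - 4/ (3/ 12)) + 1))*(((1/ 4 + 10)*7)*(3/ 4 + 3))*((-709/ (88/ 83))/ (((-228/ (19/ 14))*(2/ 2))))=-122144304375/ 129471584 + 1266681675*sqrt(7)/ 8091974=-529.25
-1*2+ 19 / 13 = -0.54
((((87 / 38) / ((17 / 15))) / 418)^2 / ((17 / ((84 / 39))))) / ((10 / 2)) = 2384235 / 4028560423316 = 0.00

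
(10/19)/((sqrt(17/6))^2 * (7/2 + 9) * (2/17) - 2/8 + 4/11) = 0.12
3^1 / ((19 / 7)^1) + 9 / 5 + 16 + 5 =2271 / 95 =23.91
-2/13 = -0.15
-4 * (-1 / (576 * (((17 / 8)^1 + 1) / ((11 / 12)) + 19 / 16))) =11 / 7281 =0.00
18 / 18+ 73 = 74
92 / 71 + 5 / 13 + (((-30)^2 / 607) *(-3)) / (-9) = 1218357 / 560261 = 2.17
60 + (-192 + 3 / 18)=-791 / 6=-131.83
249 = 249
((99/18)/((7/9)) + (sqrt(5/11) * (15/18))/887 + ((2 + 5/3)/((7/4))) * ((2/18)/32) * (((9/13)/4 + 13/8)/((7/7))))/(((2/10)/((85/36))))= 2125 * sqrt(55)/2107512 + 473460625/5660928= 83.64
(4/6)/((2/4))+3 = 13/3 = 4.33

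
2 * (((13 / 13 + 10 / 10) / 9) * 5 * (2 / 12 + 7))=430 / 27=15.93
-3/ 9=-1/ 3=-0.33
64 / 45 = 1.42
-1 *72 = -72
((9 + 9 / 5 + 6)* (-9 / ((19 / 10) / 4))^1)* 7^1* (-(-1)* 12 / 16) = -31752 / 19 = -1671.16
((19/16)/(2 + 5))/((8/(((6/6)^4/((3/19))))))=361/2688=0.13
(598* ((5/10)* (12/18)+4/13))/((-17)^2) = 1150/867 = 1.33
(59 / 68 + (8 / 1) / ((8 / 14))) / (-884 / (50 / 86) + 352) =-25275 / 1986416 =-0.01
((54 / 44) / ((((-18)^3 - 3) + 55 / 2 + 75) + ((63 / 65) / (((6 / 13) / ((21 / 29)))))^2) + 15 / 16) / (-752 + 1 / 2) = -26498927095 / 21246393807672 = -0.00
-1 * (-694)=694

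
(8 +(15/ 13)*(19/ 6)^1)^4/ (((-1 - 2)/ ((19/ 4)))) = -53382985713/ 1827904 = -29204.48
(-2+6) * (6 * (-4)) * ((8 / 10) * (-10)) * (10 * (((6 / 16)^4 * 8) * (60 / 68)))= 18225 / 17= 1072.06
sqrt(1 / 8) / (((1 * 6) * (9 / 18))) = sqrt(2) / 12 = 0.12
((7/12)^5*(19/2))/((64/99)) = 0.99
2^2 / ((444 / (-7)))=-0.06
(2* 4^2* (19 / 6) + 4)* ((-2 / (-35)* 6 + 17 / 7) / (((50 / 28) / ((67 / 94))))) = 2053684 / 17625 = 116.52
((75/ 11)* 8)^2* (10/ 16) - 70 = 216530/ 121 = 1789.50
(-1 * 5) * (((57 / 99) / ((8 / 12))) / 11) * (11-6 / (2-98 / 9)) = -8873 / 1936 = -4.58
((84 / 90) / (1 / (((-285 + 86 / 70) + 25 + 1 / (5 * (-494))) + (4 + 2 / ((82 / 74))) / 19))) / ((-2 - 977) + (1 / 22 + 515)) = 0.52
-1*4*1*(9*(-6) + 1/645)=139316/645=215.99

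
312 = 312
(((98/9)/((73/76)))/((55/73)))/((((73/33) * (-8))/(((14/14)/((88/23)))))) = -21413/96360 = -0.22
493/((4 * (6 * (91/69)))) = 11339/728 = 15.58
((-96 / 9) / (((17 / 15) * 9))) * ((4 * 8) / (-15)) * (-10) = -10240 / 459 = -22.31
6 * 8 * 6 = 288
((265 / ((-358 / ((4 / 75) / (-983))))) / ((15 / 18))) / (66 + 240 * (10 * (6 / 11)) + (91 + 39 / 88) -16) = 18656 / 561509579475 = 0.00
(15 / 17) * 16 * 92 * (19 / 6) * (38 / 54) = 1328480 / 459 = 2894.29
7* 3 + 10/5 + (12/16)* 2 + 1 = 51/2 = 25.50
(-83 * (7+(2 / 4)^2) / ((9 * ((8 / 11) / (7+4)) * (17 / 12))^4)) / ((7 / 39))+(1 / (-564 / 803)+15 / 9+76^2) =-40981120332869 / 47482690752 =-863.07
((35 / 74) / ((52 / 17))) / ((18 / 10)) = 2975 / 34632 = 0.09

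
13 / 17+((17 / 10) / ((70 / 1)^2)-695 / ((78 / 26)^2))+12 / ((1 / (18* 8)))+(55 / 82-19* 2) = 496172122141 / 307377000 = 1614.21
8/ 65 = 0.12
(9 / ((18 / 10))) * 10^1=50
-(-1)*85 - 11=74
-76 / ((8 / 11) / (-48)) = 5016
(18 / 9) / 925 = 2 / 925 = 0.00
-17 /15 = -1.13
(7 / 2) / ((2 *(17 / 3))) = 21 / 68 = 0.31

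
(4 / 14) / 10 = 1 / 35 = 0.03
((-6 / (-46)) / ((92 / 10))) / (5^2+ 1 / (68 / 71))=510 / 936859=0.00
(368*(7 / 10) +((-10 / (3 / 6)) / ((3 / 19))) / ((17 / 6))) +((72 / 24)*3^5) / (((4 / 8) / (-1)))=-105834 / 85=-1245.11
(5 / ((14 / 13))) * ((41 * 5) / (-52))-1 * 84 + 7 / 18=-51365 / 504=-101.91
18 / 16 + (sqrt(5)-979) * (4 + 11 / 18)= -324947 / 72 + 83 * sqrt(5) / 18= -4502.84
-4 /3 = -1.33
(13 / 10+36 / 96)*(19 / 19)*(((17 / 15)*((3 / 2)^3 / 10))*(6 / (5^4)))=30753 / 5000000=0.01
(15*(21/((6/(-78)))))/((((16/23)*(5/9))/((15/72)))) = -282555/128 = -2207.46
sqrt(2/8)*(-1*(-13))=13/2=6.50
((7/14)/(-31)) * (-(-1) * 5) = -5/62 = -0.08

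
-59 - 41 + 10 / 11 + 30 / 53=-57440 / 583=-98.52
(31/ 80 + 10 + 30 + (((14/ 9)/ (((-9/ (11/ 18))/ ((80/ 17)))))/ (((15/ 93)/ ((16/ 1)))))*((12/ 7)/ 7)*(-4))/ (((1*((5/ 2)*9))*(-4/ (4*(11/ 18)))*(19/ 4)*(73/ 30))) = -2256866777/ 10829127330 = -0.21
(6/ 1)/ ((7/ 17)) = 102/ 7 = 14.57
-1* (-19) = 19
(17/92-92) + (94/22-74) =-163481/1012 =-161.54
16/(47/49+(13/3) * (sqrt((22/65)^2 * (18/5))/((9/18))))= -4606000/9020547+8451520 * sqrt(10)/9020547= 2.45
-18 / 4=-9 / 2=-4.50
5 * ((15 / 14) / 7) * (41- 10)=2325 / 98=23.72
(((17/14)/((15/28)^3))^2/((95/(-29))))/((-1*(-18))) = -10302863872/9738984375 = -1.06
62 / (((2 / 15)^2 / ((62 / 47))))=216225 / 47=4600.53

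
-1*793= -793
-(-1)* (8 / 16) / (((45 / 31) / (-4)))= -62 / 45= -1.38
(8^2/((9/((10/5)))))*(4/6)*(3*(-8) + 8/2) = -5120/27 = -189.63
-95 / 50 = -19 / 10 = -1.90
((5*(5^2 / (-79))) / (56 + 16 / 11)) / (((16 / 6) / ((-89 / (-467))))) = -367125 / 186531008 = -0.00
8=8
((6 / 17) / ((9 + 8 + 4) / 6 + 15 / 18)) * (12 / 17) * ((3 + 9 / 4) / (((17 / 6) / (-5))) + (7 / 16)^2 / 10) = -10863909 / 20438080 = -0.53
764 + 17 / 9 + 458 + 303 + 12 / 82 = 563476 / 369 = 1527.04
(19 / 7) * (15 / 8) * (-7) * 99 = -28215 / 8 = -3526.88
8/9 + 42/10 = 5.09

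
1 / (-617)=-1 / 617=-0.00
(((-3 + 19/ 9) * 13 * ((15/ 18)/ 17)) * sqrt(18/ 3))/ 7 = -260 * sqrt(6)/ 3213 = -0.20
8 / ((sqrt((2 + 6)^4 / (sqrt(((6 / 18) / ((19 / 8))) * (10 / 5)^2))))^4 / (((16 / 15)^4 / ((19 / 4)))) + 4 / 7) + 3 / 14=1151364773 / 5373033778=0.21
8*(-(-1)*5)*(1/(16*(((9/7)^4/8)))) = 7.32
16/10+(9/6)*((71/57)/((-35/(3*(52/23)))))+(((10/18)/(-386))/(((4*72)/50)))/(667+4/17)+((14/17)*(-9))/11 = 0.56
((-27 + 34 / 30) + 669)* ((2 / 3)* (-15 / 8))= -9647 / 12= -803.92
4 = 4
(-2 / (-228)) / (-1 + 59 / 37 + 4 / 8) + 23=106228 / 4617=23.01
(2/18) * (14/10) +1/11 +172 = 85262/495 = 172.25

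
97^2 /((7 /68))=639812 /7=91401.71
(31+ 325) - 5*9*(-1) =401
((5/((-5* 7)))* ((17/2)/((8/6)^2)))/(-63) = 17/1568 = 0.01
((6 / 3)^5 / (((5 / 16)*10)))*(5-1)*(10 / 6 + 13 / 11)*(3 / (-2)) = -48128 / 275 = -175.01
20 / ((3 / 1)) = 20 / 3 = 6.67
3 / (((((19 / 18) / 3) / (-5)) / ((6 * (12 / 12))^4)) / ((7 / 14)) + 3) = 524880 / 524861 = 1.00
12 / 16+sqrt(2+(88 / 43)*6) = 3 / 4+sqrt(26402) / 43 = 4.53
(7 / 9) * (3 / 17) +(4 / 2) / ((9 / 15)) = 59 / 17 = 3.47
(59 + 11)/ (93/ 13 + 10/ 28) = 12740/ 1367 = 9.32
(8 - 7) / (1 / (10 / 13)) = 0.77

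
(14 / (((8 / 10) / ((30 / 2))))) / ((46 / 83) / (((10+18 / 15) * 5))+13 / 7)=610050 / 4339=140.60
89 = 89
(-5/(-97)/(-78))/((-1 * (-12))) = -0.00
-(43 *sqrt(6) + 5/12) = -43 *sqrt(6)-5/12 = -105.74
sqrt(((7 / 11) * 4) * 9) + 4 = 4 + 6 * sqrt(77) / 11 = 8.79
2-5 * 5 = -23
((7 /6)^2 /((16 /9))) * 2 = 49 /32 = 1.53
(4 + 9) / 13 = 1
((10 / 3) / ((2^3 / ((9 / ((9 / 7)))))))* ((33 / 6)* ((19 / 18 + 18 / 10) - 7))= -28721 / 432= -66.48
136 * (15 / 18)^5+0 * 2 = 53125 / 972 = 54.66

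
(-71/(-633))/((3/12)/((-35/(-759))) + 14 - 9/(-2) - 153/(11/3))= -109340/17357493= -0.01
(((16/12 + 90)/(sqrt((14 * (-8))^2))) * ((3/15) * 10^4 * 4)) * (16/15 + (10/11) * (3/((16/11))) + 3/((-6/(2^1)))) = 798025/63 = 12667.06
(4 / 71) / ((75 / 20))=0.02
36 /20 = 9 /5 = 1.80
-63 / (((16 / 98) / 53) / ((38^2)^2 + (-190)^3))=97632082863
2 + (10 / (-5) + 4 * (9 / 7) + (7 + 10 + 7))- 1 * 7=155 / 7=22.14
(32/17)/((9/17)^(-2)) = 0.53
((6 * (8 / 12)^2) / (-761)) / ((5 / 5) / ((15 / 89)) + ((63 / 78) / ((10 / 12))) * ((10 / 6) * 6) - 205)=65 / 3512776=0.00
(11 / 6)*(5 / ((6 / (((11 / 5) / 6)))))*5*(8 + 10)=605 / 12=50.42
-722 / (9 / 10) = -802.22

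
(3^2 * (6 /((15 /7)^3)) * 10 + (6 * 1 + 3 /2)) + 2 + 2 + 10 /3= 10457 /150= 69.71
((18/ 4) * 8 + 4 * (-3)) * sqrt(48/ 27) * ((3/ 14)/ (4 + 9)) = 48/ 91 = 0.53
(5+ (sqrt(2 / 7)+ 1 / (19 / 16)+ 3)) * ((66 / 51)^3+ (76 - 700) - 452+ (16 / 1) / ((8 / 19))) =-854959728 / 93347 - 5089046 * sqrt(14) / 34391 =-9712.62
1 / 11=0.09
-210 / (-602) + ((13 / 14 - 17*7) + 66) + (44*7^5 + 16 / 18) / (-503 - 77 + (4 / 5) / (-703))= -1831839885679 / 1380712284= -1326.74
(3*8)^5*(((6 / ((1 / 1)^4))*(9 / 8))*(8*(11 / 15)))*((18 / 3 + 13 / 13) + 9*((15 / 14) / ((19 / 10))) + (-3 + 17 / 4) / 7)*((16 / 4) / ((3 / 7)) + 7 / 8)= 749426743296 / 19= 39443512805.05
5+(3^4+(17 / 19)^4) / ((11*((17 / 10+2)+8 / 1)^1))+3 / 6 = 2057744837 / 335446254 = 6.13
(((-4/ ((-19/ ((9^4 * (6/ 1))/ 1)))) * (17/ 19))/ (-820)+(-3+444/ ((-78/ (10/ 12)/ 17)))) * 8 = -2140031744/ 2886195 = -741.47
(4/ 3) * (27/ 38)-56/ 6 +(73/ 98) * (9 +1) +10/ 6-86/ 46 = -73225/ 64239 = -1.14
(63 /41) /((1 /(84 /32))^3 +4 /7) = 2.45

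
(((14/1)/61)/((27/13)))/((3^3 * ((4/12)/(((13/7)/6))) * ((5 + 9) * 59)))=169/36731394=0.00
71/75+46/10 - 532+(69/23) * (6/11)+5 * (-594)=-2883224/825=-3494.82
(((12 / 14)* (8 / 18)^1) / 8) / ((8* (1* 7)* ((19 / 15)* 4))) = 5 / 29792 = 0.00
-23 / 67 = -0.34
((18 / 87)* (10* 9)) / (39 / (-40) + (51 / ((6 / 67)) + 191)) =7200 / 293683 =0.02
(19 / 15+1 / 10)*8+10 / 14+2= 1433 / 105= 13.65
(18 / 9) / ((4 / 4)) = 2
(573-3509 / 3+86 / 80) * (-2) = 71471 / 60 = 1191.18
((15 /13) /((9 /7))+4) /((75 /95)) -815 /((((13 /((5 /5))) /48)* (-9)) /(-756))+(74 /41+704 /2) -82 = -6056149571 /23985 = -252497.38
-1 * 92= -92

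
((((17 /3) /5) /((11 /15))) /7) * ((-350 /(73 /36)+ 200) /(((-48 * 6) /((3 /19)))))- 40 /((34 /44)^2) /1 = -12406385965 /185189466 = -66.99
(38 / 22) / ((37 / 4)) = 76 / 407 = 0.19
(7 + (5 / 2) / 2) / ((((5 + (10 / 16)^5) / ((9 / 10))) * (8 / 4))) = 202752 / 278275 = 0.73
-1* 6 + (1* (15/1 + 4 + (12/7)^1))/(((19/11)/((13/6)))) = 15947/798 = 19.98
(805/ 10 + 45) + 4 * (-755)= -5789/ 2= -2894.50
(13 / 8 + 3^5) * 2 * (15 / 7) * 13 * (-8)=-763230 / 7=-109032.86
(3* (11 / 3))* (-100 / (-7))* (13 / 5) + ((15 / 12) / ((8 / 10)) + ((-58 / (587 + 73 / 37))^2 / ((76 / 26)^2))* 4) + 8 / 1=125446790696623 / 300012556032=418.14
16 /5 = 3.20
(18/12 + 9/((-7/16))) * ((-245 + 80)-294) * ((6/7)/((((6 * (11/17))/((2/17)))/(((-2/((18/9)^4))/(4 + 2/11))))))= -122553/18032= -6.80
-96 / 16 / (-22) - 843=-9270 / 11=-842.73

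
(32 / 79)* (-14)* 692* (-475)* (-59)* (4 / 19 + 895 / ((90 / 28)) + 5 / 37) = -806587189408000 / 26307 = -30660553822.48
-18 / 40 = -9 / 20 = -0.45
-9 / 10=-0.90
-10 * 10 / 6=-50 / 3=-16.67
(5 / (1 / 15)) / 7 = 75 / 7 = 10.71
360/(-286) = -180/143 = -1.26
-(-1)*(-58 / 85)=-0.68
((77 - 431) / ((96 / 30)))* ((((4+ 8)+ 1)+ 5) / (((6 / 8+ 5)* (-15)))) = 531 / 23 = 23.09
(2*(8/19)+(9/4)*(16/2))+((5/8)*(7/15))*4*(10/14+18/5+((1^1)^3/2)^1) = 27883/1140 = 24.46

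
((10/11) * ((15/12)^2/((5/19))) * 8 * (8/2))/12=475/33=14.39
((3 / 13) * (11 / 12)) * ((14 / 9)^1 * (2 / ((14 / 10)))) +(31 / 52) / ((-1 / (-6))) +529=124733 / 234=533.05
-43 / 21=-2.05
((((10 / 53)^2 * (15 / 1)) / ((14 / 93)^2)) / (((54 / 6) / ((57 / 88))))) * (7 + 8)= 308120625 / 12112408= 25.44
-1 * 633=-633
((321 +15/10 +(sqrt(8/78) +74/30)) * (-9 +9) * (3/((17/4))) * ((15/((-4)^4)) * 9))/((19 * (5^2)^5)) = 0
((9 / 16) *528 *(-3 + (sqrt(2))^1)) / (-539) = 81 / 49 -27 *sqrt(2) / 49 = 0.87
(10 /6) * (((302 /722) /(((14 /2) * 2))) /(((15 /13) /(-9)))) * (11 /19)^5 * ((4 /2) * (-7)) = 316143113 /893871739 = 0.35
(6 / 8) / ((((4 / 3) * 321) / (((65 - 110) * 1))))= -0.08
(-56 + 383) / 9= 109 / 3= 36.33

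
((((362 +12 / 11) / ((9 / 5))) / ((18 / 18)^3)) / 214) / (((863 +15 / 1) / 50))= 249625 / 4650327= 0.05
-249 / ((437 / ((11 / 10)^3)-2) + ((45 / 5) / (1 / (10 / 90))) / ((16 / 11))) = -5302704 / 6964049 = -0.76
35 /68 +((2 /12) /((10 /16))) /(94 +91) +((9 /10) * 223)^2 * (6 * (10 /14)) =228028535669 /1320900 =172631.19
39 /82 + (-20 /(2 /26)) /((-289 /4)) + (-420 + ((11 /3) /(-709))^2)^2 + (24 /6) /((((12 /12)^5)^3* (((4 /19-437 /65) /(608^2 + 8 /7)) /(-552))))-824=1142459889706356491512772945879 /9102831605805012702606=125505989.69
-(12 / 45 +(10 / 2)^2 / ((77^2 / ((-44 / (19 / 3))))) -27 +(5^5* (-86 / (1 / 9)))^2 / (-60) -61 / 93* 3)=464329240361425261 / 4762065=97505859403.73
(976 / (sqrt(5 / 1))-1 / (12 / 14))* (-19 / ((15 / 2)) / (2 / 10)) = 133 / 9-37088* sqrt(5) / 15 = -5513.97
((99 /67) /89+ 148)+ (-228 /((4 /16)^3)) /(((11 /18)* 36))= -33797195 /65593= -515.26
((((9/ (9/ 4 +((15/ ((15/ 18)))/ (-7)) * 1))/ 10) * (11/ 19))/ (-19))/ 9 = 154/ 16245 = 0.01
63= 63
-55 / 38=-1.45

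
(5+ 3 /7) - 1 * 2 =24 /7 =3.43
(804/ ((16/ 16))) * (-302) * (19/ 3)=-1537784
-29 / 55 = -0.53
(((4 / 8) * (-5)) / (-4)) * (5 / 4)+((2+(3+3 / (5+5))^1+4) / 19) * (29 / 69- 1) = 6957 / 13984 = 0.50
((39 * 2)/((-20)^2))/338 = 3/5200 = 0.00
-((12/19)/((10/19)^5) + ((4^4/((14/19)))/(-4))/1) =12463259/175000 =71.22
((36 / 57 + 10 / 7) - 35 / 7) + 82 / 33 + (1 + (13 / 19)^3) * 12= 24382315 / 1584429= 15.39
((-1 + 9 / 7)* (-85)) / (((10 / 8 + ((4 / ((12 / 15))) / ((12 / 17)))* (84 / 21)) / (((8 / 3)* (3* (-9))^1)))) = 29376 / 497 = 59.11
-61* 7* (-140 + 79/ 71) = 4210647/ 71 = 59304.89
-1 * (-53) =53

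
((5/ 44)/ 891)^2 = 25/ 1536953616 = 0.00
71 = 71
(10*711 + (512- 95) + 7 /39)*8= 2348480 /39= 60217.44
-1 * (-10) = 10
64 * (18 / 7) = 1152 / 7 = 164.57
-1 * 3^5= -243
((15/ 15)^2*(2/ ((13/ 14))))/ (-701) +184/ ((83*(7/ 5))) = 8367692/ 5294653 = 1.58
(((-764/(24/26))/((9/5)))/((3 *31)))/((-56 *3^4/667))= 8280805/11389896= 0.73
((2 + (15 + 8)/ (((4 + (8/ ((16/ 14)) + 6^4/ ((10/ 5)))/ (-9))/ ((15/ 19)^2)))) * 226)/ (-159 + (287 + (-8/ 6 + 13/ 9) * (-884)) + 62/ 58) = 23614632198/ 1799068409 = 13.13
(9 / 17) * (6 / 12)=9 / 34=0.26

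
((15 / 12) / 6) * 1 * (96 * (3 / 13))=4.62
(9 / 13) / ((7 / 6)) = 54 / 91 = 0.59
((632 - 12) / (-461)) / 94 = -310 / 21667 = -0.01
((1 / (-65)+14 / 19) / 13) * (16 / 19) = 14256 / 305045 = 0.05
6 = 6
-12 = -12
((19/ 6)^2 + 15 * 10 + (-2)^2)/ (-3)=-5905/ 108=-54.68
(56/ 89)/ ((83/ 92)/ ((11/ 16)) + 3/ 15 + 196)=0.00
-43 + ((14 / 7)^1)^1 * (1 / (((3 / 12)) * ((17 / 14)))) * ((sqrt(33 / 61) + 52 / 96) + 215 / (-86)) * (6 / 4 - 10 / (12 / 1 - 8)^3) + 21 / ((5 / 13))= -23407 / 4080 + 301 * sqrt(2013) / 2074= 0.77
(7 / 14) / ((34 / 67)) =67 / 68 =0.99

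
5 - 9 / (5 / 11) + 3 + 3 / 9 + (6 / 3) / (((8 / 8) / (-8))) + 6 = -322 / 15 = -21.47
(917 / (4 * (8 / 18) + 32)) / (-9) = -917 / 304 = -3.02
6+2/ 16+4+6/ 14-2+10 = 18.55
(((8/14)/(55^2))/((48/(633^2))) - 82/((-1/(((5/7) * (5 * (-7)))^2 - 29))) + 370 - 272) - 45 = 4144081063/84700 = 48926.58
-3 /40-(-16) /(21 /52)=33217 /840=39.54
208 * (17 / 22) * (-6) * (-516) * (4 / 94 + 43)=21418475.33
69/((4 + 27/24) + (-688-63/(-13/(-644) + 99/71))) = -11900936/125462091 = -0.09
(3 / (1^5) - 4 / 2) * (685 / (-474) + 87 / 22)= 6542 / 2607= 2.51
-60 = -60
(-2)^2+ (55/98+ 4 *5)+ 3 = 2701/98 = 27.56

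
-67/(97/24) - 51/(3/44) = -74164/97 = -764.58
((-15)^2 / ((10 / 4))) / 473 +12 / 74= 6168 / 17501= 0.35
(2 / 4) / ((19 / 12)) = 6 / 19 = 0.32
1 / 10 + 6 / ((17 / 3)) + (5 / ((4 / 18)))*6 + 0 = 136.16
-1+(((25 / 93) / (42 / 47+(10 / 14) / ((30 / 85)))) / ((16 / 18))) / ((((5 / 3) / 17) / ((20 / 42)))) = -177283 / 357058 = -0.50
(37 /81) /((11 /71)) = 2627 /891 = 2.95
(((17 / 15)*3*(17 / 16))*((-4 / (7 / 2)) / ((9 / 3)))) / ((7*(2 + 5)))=-289 / 10290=-0.03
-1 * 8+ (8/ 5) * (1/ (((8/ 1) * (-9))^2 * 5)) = -129599/ 16200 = -8.00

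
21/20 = 1.05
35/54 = 0.65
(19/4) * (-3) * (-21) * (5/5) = 1197/4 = 299.25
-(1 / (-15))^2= -1 / 225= -0.00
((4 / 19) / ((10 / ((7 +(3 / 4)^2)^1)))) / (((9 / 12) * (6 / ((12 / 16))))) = 121 / 4560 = 0.03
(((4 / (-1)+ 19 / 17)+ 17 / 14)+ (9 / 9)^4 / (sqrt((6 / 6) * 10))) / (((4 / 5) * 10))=-397 / 1904+ sqrt(10) / 80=-0.17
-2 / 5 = -0.40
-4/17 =-0.24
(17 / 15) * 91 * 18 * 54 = 501228 / 5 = 100245.60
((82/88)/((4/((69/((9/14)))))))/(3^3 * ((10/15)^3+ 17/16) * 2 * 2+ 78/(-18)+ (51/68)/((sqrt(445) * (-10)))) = 0.18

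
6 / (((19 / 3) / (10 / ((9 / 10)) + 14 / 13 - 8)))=980 / 247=3.97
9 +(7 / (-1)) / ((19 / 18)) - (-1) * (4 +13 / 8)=1215 / 152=7.99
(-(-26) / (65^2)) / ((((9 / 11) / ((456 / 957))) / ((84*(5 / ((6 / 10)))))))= 8512 / 3393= 2.51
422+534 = 956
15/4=3.75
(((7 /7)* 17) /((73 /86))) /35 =1462 /2555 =0.57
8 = 8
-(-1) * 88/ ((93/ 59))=55.83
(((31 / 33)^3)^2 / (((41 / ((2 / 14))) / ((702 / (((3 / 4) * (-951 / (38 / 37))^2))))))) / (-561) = -133281752797856 / 28605554442608341116303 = -0.00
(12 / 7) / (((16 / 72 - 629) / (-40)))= 4320 / 39613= 0.11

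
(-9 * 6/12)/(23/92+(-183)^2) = -18/133957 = -0.00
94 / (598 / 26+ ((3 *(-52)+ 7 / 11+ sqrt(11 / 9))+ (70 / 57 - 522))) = -24136054008 / 167702873765 - 12318042 *sqrt(11) / 167702873765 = -0.14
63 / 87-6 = -153 / 29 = -5.28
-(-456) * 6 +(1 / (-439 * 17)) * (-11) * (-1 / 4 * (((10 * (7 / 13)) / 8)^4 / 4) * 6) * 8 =149294141288463 / 54566590208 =2736.00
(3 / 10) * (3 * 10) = 9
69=69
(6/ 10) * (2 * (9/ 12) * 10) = 9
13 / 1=13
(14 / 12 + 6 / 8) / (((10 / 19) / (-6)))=-437 / 20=-21.85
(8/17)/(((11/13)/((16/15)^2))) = 26624/42075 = 0.63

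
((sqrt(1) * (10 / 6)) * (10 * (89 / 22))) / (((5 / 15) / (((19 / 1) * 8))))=338200 / 11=30745.45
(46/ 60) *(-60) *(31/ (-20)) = 713/ 10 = 71.30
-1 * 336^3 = -37933056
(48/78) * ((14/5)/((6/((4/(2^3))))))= 28/195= 0.14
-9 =-9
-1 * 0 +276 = 276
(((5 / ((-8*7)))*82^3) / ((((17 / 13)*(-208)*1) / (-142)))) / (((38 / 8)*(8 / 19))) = -24466955 / 1904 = -12850.29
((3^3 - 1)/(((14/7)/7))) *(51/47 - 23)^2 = 96541900/2209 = 43703.89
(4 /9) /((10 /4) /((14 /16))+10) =14 /405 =0.03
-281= -281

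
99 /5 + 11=154 /5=30.80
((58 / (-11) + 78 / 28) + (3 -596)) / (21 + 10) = -19.21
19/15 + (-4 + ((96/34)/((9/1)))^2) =-34267/13005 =-2.63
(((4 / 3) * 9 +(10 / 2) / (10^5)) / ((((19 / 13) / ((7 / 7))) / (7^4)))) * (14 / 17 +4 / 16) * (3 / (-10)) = -1640562115647 / 258400000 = -6348.92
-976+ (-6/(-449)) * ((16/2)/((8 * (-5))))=-2191126/2245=-976.00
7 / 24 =0.29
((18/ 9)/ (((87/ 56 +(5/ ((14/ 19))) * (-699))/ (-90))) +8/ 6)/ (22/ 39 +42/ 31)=0.71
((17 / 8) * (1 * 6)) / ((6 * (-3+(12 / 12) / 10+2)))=-85 / 36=-2.36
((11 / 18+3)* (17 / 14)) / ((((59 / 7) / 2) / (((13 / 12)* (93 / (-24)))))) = -445315 / 101952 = -4.37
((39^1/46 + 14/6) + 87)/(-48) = -12445/6624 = -1.88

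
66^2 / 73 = 4356 / 73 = 59.67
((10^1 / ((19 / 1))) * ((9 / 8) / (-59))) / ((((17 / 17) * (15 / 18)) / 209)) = -297 / 118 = -2.52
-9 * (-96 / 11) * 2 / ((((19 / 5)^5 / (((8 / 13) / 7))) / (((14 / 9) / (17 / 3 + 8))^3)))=627200000 / 24403696342597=0.00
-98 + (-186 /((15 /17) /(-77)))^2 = 6586618514 /25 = 263464740.56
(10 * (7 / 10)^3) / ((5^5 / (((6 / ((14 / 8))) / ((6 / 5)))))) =49 / 15625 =0.00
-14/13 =-1.08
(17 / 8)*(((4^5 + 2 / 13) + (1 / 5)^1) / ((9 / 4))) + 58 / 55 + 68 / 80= 4990213 / 5148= 969.35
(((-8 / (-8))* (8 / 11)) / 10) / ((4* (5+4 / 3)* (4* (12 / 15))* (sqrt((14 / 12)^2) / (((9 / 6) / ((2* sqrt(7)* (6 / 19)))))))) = 9* sqrt(7) / 34496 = 0.00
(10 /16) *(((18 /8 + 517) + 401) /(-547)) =-18405 /17504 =-1.05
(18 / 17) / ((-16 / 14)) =-63 / 68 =-0.93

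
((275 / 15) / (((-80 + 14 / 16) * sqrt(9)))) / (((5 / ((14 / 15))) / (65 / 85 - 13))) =256256 / 1452735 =0.18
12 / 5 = 2.40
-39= -39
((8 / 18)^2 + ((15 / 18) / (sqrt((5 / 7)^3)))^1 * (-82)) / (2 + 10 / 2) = 16 / 567 -41 * sqrt(35) / 15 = -16.14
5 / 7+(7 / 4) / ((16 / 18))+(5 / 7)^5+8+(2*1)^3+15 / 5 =11761657 / 537824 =21.87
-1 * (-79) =79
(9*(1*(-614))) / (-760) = 2763 / 380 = 7.27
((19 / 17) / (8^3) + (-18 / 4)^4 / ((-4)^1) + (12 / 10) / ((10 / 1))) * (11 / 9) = -245088943 / 1958400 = -125.15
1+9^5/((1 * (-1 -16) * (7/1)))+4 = -58454/119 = -491.21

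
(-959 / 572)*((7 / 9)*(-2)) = 6713 / 2574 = 2.61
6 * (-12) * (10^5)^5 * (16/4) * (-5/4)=3600000000000000000000000000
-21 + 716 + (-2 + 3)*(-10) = 685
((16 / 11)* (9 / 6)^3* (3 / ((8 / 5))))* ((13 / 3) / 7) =1755 / 308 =5.70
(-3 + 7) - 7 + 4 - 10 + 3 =-6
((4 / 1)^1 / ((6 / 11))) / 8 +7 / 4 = 8 / 3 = 2.67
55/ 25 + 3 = 26/ 5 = 5.20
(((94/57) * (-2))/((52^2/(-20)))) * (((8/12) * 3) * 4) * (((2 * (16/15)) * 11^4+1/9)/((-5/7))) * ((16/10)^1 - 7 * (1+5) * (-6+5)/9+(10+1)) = -958140433208/6502275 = -147354.65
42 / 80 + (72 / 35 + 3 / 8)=207 / 70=2.96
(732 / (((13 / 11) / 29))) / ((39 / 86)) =6693896 / 169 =39608.85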